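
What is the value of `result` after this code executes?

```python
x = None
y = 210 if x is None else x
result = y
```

x = None; y = 210; result = 210

210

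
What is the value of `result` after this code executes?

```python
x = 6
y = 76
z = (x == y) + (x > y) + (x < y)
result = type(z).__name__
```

x is int; y is int; z is int; result = 'int'

'int'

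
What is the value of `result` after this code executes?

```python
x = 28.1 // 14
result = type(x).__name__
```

x is float; result = 'float'

'float'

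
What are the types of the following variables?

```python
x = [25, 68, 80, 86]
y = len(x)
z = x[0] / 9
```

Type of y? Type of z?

len() returns int; int / int = float

int, float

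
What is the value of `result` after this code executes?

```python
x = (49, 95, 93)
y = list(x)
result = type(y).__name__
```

x is tuple; y is list; result = 'list'

'list'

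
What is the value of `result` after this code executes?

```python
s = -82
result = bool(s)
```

s = -82; result = True

True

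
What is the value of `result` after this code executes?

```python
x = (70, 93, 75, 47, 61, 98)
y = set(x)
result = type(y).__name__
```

x is tuple; y is set; result = 'set'

'set'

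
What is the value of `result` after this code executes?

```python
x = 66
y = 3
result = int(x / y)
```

x = 66; y = 3; result = 22

22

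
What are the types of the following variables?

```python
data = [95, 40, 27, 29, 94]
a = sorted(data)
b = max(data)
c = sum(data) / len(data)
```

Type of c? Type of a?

int / int = float; sorted() returns list

float, list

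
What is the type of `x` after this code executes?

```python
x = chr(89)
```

chr() returns str (single char)

str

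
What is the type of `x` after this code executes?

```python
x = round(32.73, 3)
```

round() with decimal places returns float

float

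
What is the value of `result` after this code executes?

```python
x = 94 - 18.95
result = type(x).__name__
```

x is float; result = 'float'

'float'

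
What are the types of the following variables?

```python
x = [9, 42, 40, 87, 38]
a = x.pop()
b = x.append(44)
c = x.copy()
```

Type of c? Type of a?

copy() returns list; pop() returns element

list, int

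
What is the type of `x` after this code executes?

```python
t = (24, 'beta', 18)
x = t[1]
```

Index 1 of tuple is a str literal

str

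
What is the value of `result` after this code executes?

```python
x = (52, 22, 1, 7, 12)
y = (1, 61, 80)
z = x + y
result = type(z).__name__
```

x is tuple; y is tuple; z is tuple; result = 'tuple'

'tuple'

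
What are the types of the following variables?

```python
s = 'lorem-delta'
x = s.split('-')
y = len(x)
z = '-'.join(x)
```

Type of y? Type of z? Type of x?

len() returns int; str.join() returns str; str.split() returns list

int, str, list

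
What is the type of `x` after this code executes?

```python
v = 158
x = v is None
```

'is' comparison returns bool

bool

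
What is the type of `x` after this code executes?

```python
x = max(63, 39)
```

max() of ints returns int

int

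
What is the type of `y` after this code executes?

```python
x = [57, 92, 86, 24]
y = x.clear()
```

list.clear() returns None

NoneType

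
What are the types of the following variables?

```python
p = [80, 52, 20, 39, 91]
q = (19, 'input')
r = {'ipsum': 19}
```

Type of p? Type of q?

p is assigned a list literal (square brackets); q is assigned a tuple (parenthesized, comma-separated values)

list, tuple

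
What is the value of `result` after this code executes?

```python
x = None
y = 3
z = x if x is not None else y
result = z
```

x = None; y = 3; z = 3; result = 3

3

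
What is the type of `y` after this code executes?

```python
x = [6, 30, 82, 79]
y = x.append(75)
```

list.append() returns None (mutates in place)

NoneType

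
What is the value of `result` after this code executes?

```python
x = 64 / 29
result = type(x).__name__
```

x is float; result = 'float'

'float'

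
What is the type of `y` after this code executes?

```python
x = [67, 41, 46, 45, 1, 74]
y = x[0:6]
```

Slicing a list returns a list

list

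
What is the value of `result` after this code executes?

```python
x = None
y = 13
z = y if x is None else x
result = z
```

x = None; y = 13; z = 13; result = 13

13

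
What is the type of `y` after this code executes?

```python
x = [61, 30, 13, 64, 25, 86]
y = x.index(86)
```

list.index() returns int

int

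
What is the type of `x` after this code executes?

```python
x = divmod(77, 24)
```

divmod() returns tuple of (quotient, remainder)

tuple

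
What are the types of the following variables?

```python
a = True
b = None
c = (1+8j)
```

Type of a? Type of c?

a is assigned the constant True, which has type bool; c is assigned (1+8j), an int plus an imaginary literal (j suffix), which evaluates to complex

bool, complex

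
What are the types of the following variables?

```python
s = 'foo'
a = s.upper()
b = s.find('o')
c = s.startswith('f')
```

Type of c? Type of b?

startswith() returns bool; find() returns int

bool, int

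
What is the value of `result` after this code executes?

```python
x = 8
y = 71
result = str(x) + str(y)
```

x = 8; y = 71; result = '871'

'871'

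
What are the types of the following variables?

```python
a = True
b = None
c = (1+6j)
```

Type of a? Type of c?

a is assigned the constant True, which has type bool; c is assigned (1+6j), an int plus an imaginary literal (j suffix), which evaluates to complex

bool, complex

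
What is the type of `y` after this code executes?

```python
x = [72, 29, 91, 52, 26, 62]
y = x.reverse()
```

list.reverse() returns None

NoneType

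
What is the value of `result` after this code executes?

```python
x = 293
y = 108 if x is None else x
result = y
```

x = 293; y = 293; result = 293

293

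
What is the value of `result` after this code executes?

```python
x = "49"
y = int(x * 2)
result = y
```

x = '49'; y = 4949; result = 4949

4949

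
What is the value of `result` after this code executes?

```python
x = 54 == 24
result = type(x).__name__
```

x is bool; result = 'bool'

'bool'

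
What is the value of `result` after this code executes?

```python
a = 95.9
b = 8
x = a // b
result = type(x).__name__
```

a is float; b is int; x is float; result = 'float'

'float'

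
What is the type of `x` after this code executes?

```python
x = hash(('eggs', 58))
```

hash() returns int

int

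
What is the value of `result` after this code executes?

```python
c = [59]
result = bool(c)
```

c = [59]; result = True

True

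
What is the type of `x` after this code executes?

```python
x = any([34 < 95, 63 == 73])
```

any() returns bool

bool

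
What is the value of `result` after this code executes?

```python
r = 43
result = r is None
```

r = 43; result = False

False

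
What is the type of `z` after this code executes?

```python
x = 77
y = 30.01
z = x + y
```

int + float = float

float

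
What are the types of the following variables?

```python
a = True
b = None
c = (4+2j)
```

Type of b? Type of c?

b is assigned None, whose type is NoneType; c is assigned (4+2j), an int plus an imaginary literal (j suffix), which evaluates to complex

NoneType, complex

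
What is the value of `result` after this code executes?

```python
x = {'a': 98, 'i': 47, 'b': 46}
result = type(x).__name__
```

x is dict; result = 'dict'

'dict'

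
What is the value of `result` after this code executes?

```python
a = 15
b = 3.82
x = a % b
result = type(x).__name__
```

a is int; b is float; x is float; result = 'float'

'float'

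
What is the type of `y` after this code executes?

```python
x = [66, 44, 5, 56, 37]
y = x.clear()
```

list.clear() returns None

NoneType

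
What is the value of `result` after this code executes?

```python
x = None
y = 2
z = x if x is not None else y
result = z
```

x = None; y = 2; z = 2; result = 2

2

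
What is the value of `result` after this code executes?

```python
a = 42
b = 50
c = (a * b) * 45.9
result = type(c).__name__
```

a is int; b is int; c is float; result = 'float'

'float'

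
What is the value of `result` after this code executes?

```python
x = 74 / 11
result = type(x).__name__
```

x is float; result = 'float'

'float'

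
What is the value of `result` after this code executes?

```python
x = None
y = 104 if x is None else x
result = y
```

x = None; y = 104; result = 104

104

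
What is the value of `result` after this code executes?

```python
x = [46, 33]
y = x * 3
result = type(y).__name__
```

x is list; y is list; result = 'list'

'list'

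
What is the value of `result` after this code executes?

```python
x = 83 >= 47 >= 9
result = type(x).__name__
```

x is bool; result = 'bool'

'bool'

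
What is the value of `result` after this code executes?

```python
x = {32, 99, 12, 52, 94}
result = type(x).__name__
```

x is set; result = 'set'

'set'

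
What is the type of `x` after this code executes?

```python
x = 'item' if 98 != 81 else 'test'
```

Both branches of conditional are str

str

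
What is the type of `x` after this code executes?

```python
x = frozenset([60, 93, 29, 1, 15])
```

frozenset() returns frozenset

frozenset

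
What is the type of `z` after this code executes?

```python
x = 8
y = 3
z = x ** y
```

positive int ** positive int = int

int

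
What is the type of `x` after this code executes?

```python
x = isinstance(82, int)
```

isinstance() returns bool

bool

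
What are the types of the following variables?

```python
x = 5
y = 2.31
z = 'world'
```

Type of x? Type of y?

x is assigned a bare integer (no decimal point), so it is an int; y is assigned a number with a decimal point, so it is a float

int, float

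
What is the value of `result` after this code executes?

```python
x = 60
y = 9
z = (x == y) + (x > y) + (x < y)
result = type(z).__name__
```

x is int; y is int; z is int; result = 'int'

'int'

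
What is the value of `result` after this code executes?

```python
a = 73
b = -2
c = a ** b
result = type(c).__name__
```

a is int; b is int; c is float; result = 'float'

'float'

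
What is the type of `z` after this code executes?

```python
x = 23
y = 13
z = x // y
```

int // int = int

int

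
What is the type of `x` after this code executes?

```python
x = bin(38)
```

bin() returns str representation

str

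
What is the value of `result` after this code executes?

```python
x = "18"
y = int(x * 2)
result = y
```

x = '18'; y = 1818; result = 1818

1818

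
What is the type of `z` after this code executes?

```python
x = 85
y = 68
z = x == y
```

Equality comparison returns bool

bool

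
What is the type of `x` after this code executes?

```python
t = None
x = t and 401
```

'and' returns first falsy value (None)

NoneType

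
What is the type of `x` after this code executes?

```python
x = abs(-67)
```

abs() of int returns int

int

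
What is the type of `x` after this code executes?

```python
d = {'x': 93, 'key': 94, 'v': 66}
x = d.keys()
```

.keys() returns dict_keys view

dict_keys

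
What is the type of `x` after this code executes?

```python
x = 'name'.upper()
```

str.upper() returns str

str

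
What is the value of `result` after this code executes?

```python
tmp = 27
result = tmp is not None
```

tmp = 27; result = True

True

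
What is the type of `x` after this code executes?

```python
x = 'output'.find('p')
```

str.find() returns int index

int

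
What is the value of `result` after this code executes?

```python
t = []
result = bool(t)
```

t = []; result = False

False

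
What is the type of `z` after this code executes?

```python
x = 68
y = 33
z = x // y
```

int // int = int

int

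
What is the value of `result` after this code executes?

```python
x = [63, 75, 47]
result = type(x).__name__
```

x is list; result = 'list'

'list'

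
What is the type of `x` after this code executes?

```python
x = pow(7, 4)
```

pow(int, int) returns int

int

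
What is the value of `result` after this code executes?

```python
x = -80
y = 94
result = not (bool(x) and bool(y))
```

x = -80; y = 94; result = False

False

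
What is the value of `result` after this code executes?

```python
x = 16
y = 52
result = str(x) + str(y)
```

x = 16; y = 52; result = '1652'

'1652'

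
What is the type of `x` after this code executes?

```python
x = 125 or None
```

'or' returns first truthy value

int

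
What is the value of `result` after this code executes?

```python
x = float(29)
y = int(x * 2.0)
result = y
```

x = 29.0; y = 58; result = 58

58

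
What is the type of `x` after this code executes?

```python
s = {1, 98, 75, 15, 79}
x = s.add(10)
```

set.add() returns None (mutates in place)

NoneType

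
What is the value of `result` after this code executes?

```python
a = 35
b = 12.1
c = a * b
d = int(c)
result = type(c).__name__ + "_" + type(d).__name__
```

a is int; b is float; c is float; d is int; result = 'float_int'

'float_int'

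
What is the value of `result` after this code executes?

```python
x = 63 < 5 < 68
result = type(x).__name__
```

x is bool; result = 'bool'

'bool'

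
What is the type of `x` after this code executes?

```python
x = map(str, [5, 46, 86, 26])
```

map() returns a map object

map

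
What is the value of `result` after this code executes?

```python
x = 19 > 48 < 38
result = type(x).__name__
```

x is bool; result = 'bool'

'bool'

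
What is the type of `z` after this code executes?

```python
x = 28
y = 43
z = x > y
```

Comparison returns bool

bool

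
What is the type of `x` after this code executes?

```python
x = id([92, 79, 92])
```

id() returns int

int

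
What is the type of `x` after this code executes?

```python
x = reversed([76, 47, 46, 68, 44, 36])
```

reversed() on a list returns list_reverseiterator

list_reverseiterator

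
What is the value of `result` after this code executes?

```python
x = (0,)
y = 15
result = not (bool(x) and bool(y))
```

x = (0,); y = 15; result = False

False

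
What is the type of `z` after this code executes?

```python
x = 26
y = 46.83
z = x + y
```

int + float = float

float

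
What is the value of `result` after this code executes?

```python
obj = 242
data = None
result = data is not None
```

obj = 242; data = None; result = False

False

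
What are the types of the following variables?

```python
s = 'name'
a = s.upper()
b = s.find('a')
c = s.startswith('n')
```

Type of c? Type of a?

startswith() returns bool; upper() returns str

bool, str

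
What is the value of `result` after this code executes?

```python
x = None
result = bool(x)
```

x = None; result = False

False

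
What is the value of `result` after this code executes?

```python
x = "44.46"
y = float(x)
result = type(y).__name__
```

x is str; y is float; result = 'float'

'float'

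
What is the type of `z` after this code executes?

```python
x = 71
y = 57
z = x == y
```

Comparison returns bool

bool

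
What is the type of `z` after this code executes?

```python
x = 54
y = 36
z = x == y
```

Equality comparison returns bool

bool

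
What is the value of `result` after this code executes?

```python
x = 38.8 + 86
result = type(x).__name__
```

x is float; result = 'float'

'float'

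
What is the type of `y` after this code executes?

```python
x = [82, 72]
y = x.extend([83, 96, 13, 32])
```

list.extend() returns None

NoneType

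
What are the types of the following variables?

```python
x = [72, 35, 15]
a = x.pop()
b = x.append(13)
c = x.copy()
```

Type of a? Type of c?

pop() returns element; copy() returns list

int, list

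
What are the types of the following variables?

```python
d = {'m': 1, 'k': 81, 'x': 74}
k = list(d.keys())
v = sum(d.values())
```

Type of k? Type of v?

list() converts to list; sum of ints is int

list, int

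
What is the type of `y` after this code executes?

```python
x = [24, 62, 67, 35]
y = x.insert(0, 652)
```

list.insert() returns None

NoneType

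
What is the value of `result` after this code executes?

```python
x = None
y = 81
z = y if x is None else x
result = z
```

x = None; y = 81; z = 81; result = 81

81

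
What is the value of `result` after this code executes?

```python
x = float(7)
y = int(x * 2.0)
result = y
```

x = 7.0; y = 14; result = 14

14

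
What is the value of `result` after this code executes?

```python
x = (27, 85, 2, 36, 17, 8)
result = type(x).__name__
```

x is tuple; result = 'tuple'

'tuple'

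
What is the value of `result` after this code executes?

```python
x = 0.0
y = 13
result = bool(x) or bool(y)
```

x = 0.0; y = 13; result = True

True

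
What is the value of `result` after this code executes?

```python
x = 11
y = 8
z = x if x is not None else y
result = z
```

x = 11; y = 8; z = 11; result = 11

11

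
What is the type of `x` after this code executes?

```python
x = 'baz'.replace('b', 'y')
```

str.replace() returns str

str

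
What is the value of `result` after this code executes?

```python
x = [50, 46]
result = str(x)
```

x = [50, 46]; result = '[50, 46]'

'[50, 46]'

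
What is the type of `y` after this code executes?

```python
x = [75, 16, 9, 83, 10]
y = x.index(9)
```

list.index() returns int

int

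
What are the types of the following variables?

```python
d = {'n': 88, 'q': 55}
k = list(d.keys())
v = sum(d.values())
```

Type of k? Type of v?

list() converts to list; sum of ints is int

list, int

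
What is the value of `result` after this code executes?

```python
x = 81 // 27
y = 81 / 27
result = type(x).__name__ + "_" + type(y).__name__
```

x is int; y is float; result = 'int_float'

'int_float'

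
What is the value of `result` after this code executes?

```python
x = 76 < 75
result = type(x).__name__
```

x is bool; result = 'bool'

'bool'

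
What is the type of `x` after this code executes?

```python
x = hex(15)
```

hex() returns str representation

str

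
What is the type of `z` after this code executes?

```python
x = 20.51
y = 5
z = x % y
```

float % int = float

float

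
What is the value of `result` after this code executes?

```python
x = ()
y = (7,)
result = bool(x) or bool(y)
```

x = (); y = (7,); result = True

True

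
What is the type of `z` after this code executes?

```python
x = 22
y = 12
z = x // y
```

int // int = int

int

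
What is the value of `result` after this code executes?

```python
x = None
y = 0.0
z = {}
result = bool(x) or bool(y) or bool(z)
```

x = None; y = 0.0; z = {}; result = False

False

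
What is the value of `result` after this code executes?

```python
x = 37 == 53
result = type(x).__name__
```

x is bool; result = 'bool'

'bool'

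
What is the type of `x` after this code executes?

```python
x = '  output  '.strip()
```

str.strip() returns str

str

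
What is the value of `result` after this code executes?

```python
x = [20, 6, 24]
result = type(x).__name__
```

x is list; result = 'list'

'list'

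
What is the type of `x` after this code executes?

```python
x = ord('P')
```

ord() returns int (code point)

int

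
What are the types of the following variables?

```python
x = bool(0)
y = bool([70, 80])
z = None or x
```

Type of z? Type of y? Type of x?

None or bool returns the bool; bool() returns bool; bool() returns bool

bool, bool, bool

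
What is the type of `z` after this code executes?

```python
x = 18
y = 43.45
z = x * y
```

int * float = float

float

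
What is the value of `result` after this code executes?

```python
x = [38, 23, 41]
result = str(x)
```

x = [38, 23, 41]; result = '[38, 23, 41]'

'[38, 23, 41]'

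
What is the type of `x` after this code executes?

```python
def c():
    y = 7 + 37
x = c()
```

Function without return returns None

NoneType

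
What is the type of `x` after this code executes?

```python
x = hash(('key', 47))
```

hash() returns int

int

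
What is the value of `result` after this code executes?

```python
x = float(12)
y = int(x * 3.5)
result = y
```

x = 12.0; y = 42; result = 42

42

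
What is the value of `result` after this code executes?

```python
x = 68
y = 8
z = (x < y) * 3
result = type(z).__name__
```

x is int; y is int; z is int; result = 'int'

'int'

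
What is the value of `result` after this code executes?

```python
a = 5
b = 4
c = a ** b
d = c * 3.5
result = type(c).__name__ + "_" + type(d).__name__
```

a is int; b is int; c is int; d is float; result = 'int_float'

'int_float'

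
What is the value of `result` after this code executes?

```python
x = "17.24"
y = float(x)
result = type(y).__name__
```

x is str; y is float; result = 'float'

'float'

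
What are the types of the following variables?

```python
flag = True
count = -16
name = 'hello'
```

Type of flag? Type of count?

flag is assigned the constant True, which has type bool; count is assigned a bare integer (no decimal point), so it is an int

bool, int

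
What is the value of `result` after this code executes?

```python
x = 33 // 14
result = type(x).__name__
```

x is int; result = 'int'

'int'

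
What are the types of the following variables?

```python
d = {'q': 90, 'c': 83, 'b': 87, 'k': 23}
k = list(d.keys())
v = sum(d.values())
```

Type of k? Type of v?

list() converts to list; sum of ints is int

list, int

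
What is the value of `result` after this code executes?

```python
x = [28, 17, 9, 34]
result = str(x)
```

x = [28, 17, 9, 34]; result = '[28, 17, 9, 34]'

'[28, 17, 9, 34]'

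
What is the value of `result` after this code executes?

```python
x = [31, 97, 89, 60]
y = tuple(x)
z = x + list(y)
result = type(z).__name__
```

x is list; y is tuple; z is list; result = 'list'

'list'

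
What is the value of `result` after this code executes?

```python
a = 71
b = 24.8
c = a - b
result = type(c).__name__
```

a is int; b is float; c is float; result = 'float'

'float'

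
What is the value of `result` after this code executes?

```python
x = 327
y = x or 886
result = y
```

x = 327; y = 327; result = 327

327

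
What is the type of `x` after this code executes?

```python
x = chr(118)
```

chr() returns str (single char)

str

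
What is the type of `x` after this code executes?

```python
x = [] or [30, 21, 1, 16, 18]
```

'or' returns first truthy value (list)

list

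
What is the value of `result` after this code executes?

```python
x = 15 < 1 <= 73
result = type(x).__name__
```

x is bool; result = 'bool'

'bool'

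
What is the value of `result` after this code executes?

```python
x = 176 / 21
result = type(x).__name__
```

x is float; result = 'float'

'float'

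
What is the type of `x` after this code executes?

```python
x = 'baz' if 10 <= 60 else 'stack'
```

Both branches of conditional are str

str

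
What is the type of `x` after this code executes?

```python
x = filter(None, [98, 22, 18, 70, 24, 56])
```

filter() returns a filter object

filter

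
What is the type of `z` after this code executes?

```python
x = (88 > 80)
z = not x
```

'not' returns bool

bool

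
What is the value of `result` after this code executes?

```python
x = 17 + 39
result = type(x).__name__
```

x is int; result = 'int'

'int'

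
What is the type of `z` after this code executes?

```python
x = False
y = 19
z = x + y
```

bool + int = int (bool is subclass of int)

int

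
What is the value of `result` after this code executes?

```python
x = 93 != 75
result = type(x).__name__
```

x is bool; result = 'bool'

'bool'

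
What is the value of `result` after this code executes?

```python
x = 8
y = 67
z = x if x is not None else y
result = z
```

x = 8; y = 67; z = 8; result = 8

8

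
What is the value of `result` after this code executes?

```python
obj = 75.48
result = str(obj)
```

obj = 75.48; result = '75.48'

'75.48'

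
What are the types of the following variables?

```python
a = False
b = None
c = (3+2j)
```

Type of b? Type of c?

b is assigned None, whose type is NoneType; c is assigned (3+2j), an int plus an imaginary literal (j suffix), which evaluates to complex

NoneType, complex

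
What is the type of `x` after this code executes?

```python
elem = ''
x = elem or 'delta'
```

'or' returns first truthy value (str)

str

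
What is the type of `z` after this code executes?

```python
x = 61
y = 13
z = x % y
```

int % int = int

int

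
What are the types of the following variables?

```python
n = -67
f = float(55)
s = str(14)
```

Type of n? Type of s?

n is assigned a bare integer (no decimal point), so it is an int; s is assigned the result of calling str(), which returns a str

int, str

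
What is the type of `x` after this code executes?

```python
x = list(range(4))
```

list(range()) returns list

list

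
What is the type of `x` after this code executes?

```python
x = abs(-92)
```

abs() of int returns int

int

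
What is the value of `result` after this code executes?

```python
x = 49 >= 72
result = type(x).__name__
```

x is bool; result = 'bool'

'bool'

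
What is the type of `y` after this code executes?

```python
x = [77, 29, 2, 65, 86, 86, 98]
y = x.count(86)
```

list.count() returns int

int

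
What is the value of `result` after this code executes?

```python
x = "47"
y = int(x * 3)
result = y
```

x = '47'; y = 474747; result = 474747

474747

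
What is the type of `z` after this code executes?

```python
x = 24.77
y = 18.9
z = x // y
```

float // float = float

float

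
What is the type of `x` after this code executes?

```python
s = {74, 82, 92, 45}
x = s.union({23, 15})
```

set.union() returns a new set

set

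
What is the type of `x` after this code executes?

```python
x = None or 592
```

'or' with None returns the other truthy value

int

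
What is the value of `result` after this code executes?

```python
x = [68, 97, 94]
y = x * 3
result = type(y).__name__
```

x is list; y is list; result = 'list'

'list'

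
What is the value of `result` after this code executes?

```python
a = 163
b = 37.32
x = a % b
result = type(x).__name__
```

a is int; b is float; x is float; result = 'float'

'float'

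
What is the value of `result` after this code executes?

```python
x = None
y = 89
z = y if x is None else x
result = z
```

x = None; y = 89; z = 89; result = 89

89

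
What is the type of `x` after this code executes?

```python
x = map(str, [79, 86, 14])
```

map() returns a map object

map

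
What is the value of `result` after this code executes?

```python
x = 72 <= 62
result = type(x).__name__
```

x is bool; result = 'bool'

'bool'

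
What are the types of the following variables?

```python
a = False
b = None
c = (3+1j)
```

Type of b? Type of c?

b is assigned None, whose type is NoneType; c is assigned (3+1j), an int plus an imaginary literal (j suffix), which evaluates to complex

NoneType, complex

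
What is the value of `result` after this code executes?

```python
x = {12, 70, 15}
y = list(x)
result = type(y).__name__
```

x is set; y is list; result = 'list'

'list'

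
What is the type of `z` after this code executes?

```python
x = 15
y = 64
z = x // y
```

int // int = int

int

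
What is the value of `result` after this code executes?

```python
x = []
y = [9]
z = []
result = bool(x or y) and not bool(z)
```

x = []; y = [9]; z = []; result = True

True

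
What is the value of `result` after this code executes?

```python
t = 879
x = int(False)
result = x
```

t = 879; x = 0; result = 0

0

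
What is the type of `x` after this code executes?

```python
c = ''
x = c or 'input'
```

'or' returns first truthy value (str)

str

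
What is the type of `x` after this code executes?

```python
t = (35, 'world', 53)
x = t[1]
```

Index 1 of tuple is a str literal

str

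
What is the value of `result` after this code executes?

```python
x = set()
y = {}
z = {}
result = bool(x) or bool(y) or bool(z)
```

x = set(); y = {}; z = {}; result = False

False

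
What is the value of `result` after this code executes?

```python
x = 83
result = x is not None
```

x = 83; result = True

True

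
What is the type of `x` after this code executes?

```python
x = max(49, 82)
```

max() of ints returns int

int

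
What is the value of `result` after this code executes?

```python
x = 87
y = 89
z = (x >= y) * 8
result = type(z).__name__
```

x is int; y is int; z is int; result = 'int'

'int'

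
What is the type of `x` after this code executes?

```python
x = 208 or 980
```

'or' returns first truthy value (int)

int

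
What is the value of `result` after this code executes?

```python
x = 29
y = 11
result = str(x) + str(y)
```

x = 29; y = 11; result = '2911'

'2911'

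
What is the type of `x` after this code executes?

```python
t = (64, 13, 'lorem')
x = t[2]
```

Index 2 of tuple is a str literal

str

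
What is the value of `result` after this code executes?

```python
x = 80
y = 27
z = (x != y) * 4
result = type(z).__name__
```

x is int; y is int; z is int; result = 'int'

'int'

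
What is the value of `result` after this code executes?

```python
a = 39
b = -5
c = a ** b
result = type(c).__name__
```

a is int; b is int; c is float; result = 'float'

'float'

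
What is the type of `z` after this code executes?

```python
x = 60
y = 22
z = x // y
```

int // int = int

int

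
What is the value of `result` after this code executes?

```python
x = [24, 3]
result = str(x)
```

x = [24, 3]; result = '[24, 3]'

'[24, 3]'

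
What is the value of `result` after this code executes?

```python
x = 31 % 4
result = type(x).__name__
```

x is int; result = 'int'

'int'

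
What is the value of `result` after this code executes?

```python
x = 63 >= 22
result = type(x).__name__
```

x is bool; result = 'bool'

'bool'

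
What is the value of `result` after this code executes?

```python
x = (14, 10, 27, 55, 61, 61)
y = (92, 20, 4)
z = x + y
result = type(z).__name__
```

x is tuple; y is tuple; z is tuple; result = 'tuple'

'tuple'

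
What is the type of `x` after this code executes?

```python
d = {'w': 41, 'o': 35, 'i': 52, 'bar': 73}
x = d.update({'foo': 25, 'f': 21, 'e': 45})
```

dict.update() returns None

NoneType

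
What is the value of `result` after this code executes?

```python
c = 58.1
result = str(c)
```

c = 58.1; result = '58.1'

'58.1'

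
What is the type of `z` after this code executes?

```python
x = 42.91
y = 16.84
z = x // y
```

float // float = float

float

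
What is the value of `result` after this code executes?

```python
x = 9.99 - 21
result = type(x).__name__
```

x is float; result = 'float'

'float'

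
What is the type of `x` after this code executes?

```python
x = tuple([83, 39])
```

tuple() constructor returns tuple

tuple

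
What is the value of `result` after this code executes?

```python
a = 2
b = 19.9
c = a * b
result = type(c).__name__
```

a is int; b is float; c is float; result = 'float'

'float'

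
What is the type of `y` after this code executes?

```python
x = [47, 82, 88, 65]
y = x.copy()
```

list.copy() returns list

list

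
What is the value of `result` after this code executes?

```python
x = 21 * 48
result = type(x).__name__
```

x is int; result = 'int'

'int'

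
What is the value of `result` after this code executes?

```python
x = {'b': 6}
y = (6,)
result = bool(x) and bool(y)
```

x = {'b': 6}; y = (6,); result = True

True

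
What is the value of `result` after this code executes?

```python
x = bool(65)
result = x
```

x = True; result = True

True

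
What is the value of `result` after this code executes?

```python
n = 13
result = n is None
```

n = 13; result = False

False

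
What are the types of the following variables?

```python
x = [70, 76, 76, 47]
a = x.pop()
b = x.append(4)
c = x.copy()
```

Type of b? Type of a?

append() returns None; pop() returns element

NoneType, int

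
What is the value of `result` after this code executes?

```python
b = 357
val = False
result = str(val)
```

b = 357; val = False; result = 'False'

'False'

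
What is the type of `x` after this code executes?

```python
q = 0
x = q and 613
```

'and' returns first falsy value (0 is int)

int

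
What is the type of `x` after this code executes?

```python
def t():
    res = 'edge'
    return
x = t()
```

Bare return returns None

NoneType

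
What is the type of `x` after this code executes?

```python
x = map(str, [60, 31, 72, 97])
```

map() returns a map object

map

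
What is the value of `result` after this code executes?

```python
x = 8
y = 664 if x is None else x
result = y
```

x = 8; y = 8; result = 8

8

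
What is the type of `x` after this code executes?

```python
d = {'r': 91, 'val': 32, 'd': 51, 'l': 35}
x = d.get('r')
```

dict.get() returns value type when found

int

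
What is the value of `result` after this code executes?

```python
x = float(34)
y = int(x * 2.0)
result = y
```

x = 34.0; y = 68; result = 68

68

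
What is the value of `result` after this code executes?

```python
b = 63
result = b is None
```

b = 63; result = False

False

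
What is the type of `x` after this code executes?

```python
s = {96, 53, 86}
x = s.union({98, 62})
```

set.union() returns a new set

set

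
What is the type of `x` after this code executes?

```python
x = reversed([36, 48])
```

reversed() on a list returns list_reverseiterator

list_reverseiterator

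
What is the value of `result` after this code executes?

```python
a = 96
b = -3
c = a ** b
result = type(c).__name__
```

a is int; b is int; c is float; result = 'float'

'float'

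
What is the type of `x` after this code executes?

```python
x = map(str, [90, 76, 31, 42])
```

map() returns a map object

map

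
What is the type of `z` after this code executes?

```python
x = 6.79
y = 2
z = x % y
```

float % int = float

float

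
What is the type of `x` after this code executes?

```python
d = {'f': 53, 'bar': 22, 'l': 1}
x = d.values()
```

.values() returns dict_values view

dict_values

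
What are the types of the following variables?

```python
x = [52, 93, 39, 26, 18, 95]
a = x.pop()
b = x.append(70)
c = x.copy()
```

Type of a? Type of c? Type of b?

pop() returns element; copy() returns list; append() returns None

int, list, NoneType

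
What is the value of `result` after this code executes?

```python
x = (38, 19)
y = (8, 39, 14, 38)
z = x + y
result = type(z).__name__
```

x is tuple; y is tuple; z is tuple; result = 'tuple'

'tuple'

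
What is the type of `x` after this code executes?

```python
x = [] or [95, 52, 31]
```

'or' returns first truthy value (list)

list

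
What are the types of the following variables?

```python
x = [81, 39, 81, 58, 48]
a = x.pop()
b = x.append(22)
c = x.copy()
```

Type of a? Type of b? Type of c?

pop() returns element; append() returns None; copy() returns list

int, NoneType, list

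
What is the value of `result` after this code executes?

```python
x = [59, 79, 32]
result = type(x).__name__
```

x is list; result = 'list'

'list'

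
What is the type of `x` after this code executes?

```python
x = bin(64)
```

bin() returns str representation

str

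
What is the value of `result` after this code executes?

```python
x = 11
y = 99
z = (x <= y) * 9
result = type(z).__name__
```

x is int; y is int; z is int; result = 'int'

'int'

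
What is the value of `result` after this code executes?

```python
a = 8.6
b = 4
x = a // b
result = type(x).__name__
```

a is float; b is int; x is float; result = 'float'

'float'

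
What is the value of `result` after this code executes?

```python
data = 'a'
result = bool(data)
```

data = 'a'; result = True

True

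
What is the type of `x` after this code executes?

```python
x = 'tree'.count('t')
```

str.count() returns int

int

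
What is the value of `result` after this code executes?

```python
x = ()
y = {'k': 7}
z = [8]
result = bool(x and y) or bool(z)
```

x = (); y = {'k': 7}; z = [8]; result = True

True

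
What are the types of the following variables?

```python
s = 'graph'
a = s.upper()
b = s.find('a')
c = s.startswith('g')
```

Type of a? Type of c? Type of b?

upper() returns str; startswith() returns bool; find() returns int

str, bool, int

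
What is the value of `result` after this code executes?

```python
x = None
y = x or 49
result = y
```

x = None; y = 49; result = 49

49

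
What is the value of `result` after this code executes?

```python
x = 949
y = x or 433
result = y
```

x = 949; y = 949; result = 949

949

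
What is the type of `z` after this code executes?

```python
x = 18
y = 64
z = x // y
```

int // int = int

int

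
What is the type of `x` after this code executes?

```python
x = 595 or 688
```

'or' returns first truthy value (int)

int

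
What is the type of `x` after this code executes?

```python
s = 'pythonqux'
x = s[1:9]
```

Slicing a str returns str

str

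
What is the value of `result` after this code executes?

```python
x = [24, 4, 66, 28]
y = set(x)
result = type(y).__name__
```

x is list; y is set; result = 'set'

'set'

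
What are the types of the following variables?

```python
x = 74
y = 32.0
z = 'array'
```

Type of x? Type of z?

x is assigned a bare integer (no decimal point), so it is an int; z is assigned a quoted string literal, so it is a str

int, str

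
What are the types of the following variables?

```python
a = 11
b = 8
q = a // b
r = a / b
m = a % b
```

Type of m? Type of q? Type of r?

% of ints returns int; // returns int; / returns float

int, int, float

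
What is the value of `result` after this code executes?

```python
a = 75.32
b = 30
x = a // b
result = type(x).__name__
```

a is float; b is int; x is float; result = 'float'

'float'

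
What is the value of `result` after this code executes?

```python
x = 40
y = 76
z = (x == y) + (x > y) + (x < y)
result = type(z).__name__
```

x is int; y is int; z is int; result = 'int'

'int'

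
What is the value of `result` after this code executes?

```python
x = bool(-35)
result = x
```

x = True; result = True

True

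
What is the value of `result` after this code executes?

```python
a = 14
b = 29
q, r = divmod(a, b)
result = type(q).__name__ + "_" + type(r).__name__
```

a is int; b is int; q is int; r is int; result = 'int_int'

'int_int'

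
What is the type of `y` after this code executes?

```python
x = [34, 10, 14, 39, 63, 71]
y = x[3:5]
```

Slicing a list returns a list

list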